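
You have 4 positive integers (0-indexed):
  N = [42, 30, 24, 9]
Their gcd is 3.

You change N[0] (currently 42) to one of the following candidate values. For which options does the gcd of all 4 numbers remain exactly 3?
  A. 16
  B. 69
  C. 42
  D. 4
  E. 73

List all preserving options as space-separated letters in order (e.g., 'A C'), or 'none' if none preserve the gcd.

Answer: B C

Derivation:
Old gcd = 3; gcd of others (without N[0]) = 3
New gcd for candidate v: gcd(3, v). Preserves old gcd iff gcd(3, v) = 3.
  Option A: v=16, gcd(3,16)=1 -> changes
  Option B: v=69, gcd(3,69)=3 -> preserves
  Option C: v=42, gcd(3,42)=3 -> preserves
  Option D: v=4, gcd(3,4)=1 -> changes
  Option E: v=73, gcd(3,73)=1 -> changes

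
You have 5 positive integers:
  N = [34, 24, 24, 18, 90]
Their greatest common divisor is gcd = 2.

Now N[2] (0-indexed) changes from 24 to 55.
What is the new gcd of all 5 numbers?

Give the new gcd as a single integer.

Answer: 1

Derivation:
Numbers: [34, 24, 24, 18, 90], gcd = 2
Change: index 2, 24 -> 55
gcd of the OTHER numbers (without index 2): gcd([34, 24, 18, 90]) = 2
New gcd = gcd(g_others, new_val) = gcd(2, 55) = 1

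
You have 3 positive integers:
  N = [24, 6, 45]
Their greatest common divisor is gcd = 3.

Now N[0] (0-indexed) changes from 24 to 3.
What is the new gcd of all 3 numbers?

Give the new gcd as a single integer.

Numbers: [24, 6, 45], gcd = 3
Change: index 0, 24 -> 3
gcd of the OTHER numbers (without index 0): gcd([6, 45]) = 3
New gcd = gcd(g_others, new_val) = gcd(3, 3) = 3

Answer: 3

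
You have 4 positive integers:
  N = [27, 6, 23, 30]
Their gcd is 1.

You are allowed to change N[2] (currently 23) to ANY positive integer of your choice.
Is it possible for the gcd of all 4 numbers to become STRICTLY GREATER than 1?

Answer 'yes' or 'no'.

Current gcd = 1
gcd of all OTHER numbers (without N[2]=23): gcd([27, 6, 30]) = 3
The new gcd after any change is gcd(3, new_value).
This can be at most 3.
Since 3 > old gcd 1, the gcd CAN increase (e.g., set N[2] = 3).

Answer: yes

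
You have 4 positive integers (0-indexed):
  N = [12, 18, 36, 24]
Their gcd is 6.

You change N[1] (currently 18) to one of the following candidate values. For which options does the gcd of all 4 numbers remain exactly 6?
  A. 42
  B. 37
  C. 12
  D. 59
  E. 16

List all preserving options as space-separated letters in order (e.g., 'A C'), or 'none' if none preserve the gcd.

Old gcd = 6; gcd of others (without N[1]) = 12
New gcd for candidate v: gcd(12, v). Preserves old gcd iff gcd(12, v) = 6.
  Option A: v=42, gcd(12,42)=6 -> preserves
  Option B: v=37, gcd(12,37)=1 -> changes
  Option C: v=12, gcd(12,12)=12 -> changes
  Option D: v=59, gcd(12,59)=1 -> changes
  Option E: v=16, gcd(12,16)=4 -> changes

Answer: A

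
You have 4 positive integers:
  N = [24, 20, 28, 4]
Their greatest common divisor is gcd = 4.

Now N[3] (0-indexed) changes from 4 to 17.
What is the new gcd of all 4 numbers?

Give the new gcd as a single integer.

Answer: 1

Derivation:
Numbers: [24, 20, 28, 4], gcd = 4
Change: index 3, 4 -> 17
gcd of the OTHER numbers (without index 3): gcd([24, 20, 28]) = 4
New gcd = gcd(g_others, new_val) = gcd(4, 17) = 1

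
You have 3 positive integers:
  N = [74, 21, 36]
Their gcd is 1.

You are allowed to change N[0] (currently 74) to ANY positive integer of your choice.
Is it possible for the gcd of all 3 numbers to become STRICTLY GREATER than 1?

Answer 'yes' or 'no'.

Answer: yes

Derivation:
Current gcd = 1
gcd of all OTHER numbers (without N[0]=74): gcd([21, 36]) = 3
The new gcd after any change is gcd(3, new_value).
This can be at most 3.
Since 3 > old gcd 1, the gcd CAN increase (e.g., set N[0] = 3).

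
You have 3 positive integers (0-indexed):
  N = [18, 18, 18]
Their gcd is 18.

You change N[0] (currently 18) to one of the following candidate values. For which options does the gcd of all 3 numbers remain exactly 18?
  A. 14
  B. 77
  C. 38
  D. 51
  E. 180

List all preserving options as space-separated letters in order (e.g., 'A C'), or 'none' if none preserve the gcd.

Old gcd = 18; gcd of others (without N[0]) = 18
New gcd for candidate v: gcd(18, v). Preserves old gcd iff gcd(18, v) = 18.
  Option A: v=14, gcd(18,14)=2 -> changes
  Option B: v=77, gcd(18,77)=1 -> changes
  Option C: v=38, gcd(18,38)=2 -> changes
  Option D: v=51, gcd(18,51)=3 -> changes
  Option E: v=180, gcd(18,180)=18 -> preserves

Answer: E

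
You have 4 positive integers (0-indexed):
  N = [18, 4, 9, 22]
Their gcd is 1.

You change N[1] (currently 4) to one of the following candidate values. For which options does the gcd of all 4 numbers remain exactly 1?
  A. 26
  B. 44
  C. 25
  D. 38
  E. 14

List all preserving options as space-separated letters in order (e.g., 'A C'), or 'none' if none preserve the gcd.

Answer: A B C D E

Derivation:
Old gcd = 1; gcd of others (without N[1]) = 1
New gcd for candidate v: gcd(1, v). Preserves old gcd iff gcd(1, v) = 1.
  Option A: v=26, gcd(1,26)=1 -> preserves
  Option B: v=44, gcd(1,44)=1 -> preserves
  Option C: v=25, gcd(1,25)=1 -> preserves
  Option D: v=38, gcd(1,38)=1 -> preserves
  Option E: v=14, gcd(1,14)=1 -> preserves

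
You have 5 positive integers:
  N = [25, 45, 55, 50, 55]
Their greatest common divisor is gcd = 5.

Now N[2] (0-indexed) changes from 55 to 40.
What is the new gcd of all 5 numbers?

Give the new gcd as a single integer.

Answer: 5

Derivation:
Numbers: [25, 45, 55, 50, 55], gcd = 5
Change: index 2, 55 -> 40
gcd of the OTHER numbers (without index 2): gcd([25, 45, 50, 55]) = 5
New gcd = gcd(g_others, new_val) = gcd(5, 40) = 5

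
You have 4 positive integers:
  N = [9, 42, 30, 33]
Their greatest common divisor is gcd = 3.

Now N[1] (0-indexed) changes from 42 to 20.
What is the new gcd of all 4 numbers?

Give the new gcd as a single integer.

Answer: 1

Derivation:
Numbers: [9, 42, 30, 33], gcd = 3
Change: index 1, 42 -> 20
gcd of the OTHER numbers (without index 1): gcd([9, 30, 33]) = 3
New gcd = gcd(g_others, new_val) = gcd(3, 20) = 1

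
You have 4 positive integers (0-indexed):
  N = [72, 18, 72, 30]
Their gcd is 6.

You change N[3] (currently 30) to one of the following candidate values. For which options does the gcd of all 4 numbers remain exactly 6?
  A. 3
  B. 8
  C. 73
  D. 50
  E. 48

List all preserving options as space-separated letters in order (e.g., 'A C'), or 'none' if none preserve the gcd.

Old gcd = 6; gcd of others (without N[3]) = 18
New gcd for candidate v: gcd(18, v). Preserves old gcd iff gcd(18, v) = 6.
  Option A: v=3, gcd(18,3)=3 -> changes
  Option B: v=8, gcd(18,8)=2 -> changes
  Option C: v=73, gcd(18,73)=1 -> changes
  Option D: v=50, gcd(18,50)=2 -> changes
  Option E: v=48, gcd(18,48)=6 -> preserves

Answer: E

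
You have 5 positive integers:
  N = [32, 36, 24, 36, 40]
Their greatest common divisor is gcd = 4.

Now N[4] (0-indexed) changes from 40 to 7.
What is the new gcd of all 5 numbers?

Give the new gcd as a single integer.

Answer: 1

Derivation:
Numbers: [32, 36, 24, 36, 40], gcd = 4
Change: index 4, 40 -> 7
gcd of the OTHER numbers (without index 4): gcd([32, 36, 24, 36]) = 4
New gcd = gcd(g_others, new_val) = gcd(4, 7) = 1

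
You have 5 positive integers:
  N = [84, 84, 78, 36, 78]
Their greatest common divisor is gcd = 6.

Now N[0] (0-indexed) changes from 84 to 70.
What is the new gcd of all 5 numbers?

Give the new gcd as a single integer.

Numbers: [84, 84, 78, 36, 78], gcd = 6
Change: index 0, 84 -> 70
gcd of the OTHER numbers (without index 0): gcd([84, 78, 36, 78]) = 6
New gcd = gcd(g_others, new_val) = gcd(6, 70) = 2

Answer: 2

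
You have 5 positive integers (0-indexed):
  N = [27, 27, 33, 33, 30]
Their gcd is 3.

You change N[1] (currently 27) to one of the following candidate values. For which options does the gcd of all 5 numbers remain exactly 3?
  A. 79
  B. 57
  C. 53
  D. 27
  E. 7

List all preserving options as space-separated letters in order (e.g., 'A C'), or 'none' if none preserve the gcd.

Answer: B D

Derivation:
Old gcd = 3; gcd of others (without N[1]) = 3
New gcd for candidate v: gcd(3, v). Preserves old gcd iff gcd(3, v) = 3.
  Option A: v=79, gcd(3,79)=1 -> changes
  Option B: v=57, gcd(3,57)=3 -> preserves
  Option C: v=53, gcd(3,53)=1 -> changes
  Option D: v=27, gcd(3,27)=3 -> preserves
  Option E: v=7, gcd(3,7)=1 -> changes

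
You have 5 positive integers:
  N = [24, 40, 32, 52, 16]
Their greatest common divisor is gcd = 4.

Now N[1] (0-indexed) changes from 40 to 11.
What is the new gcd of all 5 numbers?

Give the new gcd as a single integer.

Numbers: [24, 40, 32, 52, 16], gcd = 4
Change: index 1, 40 -> 11
gcd of the OTHER numbers (without index 1): gcd([24, 32, 52, 16]) = 4
New gcd = gcd(g_others, new_val) = gcd(4, 11) = 1

Answer: 1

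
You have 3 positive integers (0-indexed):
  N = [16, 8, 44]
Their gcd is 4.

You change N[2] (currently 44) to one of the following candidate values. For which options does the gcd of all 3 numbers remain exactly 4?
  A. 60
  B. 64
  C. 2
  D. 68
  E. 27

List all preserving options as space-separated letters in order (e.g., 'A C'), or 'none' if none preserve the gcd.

Answer: A D

Derivation:
Old gcd = 4; gcd of others (without N[2]) = 8
New gcd for candidate v: gcd(8, v). Preserves old gcd iff gcd(8, v) = 4.
  Option A: v=60, gcd(8,60)=4 -> preserves
  Option B: v=64, gcd(8,64)=8 -> changes
  Option C: v=2, gcd(8,2)=2 -> changes
  Option D: v=68, gcd(8,68)=4 -> preserves
  Option E: v=27, gcd(8,27)=1 -> changes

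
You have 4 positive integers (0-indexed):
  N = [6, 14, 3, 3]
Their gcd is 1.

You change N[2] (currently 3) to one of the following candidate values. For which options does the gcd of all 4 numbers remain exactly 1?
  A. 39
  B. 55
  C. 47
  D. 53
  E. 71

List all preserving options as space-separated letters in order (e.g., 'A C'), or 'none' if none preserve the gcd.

Answer: A B C D E

Derivation:
Old gcd = 1; gcd of others (without N[2]) = 1
New gcd for candidate v: gcd(1, v). Preserves old gcd iff gcd(1, v) = 1.
  Option A: v=39, gcd(1,39)=1 -> preserves
  Option B: v=55, gcd(1,55)=1 -> preserves
  Option C: v=47, gcd(1,47)=1 -> preserves
  Option D: v=53, gcd(1,53)=1 -> preserves
  Option E: v=71, gcd(1,71)=1 -> preserves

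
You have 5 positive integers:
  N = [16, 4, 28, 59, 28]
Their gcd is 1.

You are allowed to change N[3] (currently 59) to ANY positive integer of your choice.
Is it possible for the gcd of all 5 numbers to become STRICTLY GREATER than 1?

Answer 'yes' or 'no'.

Answer: yes

Derivation:
Current gcd = 1
gcd of all OTHER numbers (without N[3]=59): gcd([16, 4, 28, 28]) = 4
The new gcd after any change is gcd(4, new_value).
This can be at most 4.
Since 4 > old gcd 1, the gcd CAN increase (e.g., set N[3] = 4).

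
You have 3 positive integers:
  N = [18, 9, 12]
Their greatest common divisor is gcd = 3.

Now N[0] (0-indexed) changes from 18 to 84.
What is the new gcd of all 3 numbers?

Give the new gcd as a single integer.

Answer: 3

Derivation:
Numbers: [18, 9, 12], gcd = 3
Change: index 0, 18 -> 84
gcd of the OTHER numbers (without index 0): gcd([9, 12]) = 3
New gcd = gcd(g_others, new_val) = gcd(3, 84) = 3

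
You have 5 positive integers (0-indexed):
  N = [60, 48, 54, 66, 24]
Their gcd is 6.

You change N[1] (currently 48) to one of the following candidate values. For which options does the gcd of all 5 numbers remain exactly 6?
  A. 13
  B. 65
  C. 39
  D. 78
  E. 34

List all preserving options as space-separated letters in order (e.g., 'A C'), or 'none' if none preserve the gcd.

Answer: D

Derivation:
Old gcd = 6; gcd of others (without N[1]) = 6
New gcd for candidate v: gcd(6, v). Preserves old gcd iff gcd(6, v) = 6.
  Option A: v=13, gcd(6,13)=1 -> changes
  Option B: v=65, gcd(6,65)=1 -> changes
  Option C: v=39, gcd(6,39)=3 -> changes
  Option D: v=78, gcd(6,78)=6 -> preserves
  Option E: v=34, gcd(6,34)=2 -> changes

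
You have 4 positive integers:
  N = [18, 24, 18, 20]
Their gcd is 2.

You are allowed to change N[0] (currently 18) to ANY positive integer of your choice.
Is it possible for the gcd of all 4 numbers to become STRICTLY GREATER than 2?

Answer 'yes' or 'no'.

Current gcd = 2
gcd of all OTHER numbers (without N[0]=18): gcd([24, 18, 20]) = 2
The new gcd after any change is gcd(2, new_value).
This can be at most 2.
Since 2 = old gcd 2, the gcd can only stay the same or decrease.

Answer: no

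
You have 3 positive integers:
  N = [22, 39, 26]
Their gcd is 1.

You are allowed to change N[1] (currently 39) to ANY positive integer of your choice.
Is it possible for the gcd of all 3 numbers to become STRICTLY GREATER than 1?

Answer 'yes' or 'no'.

Answer: yes

Derivation:
Current gcd = 1
gcd of all OTHER numbers (without N[1]=39): gcd([22, 26]) = 2
The new gcd after any change is gcd(2, new_value).
This can be at most 2.
Since 2 > old gcd 1, the gcd CAN increase (e.g., set N[1] = 2).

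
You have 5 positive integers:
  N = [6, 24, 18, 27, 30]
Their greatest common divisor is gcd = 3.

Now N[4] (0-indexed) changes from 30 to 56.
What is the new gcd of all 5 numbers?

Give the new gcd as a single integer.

Numbers: [6, 24, 18, 27, 30], gcd = 3
Change: index 4, 30 -> 56
gcd of the OTHER numbers (without index 4): gcd([6, 24, 18, 27]) = 3
New gcd = gcd(g_others, new_val) = gcd(3, 56) = 1

Answer: 1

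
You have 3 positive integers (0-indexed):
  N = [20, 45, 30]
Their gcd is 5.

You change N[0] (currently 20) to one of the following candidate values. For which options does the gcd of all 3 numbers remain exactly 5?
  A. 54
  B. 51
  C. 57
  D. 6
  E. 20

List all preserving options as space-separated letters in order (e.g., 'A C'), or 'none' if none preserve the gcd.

Answer: E

Derivation:
Old gcd = 5; gcd of others (without N[0]) = 15
New gcd for candidate v: gcd(15, v). Preserves old gcd iff gcd(15, v) = 5.
  Option A: v=54, gcd(15,54)=3 -> changes
  Option B: v=51, gcd(15,51)=3 -> changes
  Option C: v=57, gcd(15,57)=3 -> changes
  Option D: v=6, gcd(15,6)=3 -> changes
  Option E: v=20, gcd(15,20)=5 -> preserves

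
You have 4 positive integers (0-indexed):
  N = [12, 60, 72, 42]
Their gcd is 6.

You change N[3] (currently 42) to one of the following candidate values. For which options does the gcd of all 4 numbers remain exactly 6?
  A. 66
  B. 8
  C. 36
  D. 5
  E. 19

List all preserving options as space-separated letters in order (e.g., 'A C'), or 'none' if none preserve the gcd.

Answer: A

Derivation:
Old gcd = 6; gcd of others (without N[3]) = 12
New gcd for candidate v: gcd(12, v). Preserves old gcd iff gcd(12, v) = 6.
  Option A: v=66, gcd(12,66)=6 -> preserves
  Option B: v=8, gcd(12,8)=4 -> changes
  Option C: v=36, gcd(12,36)=12 -> changes
  Option D: v=5, gcd(12,5)=1 -> changes
  Option E: v=19, gcd(12,19)=1 -> changes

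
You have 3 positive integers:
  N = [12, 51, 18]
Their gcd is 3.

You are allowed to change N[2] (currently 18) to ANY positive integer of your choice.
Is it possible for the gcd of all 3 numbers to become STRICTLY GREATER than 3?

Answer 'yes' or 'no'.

Current gcd = 3
gcd of all OTHER numbers (without N[2]=18): gcd([12, 51]) = 3
The new gcd after any change is gcd(3, new_value).
This can be at most 3.
Since 3 = old gcd 3, the gcd can only stay the same or decrease.

Answer: no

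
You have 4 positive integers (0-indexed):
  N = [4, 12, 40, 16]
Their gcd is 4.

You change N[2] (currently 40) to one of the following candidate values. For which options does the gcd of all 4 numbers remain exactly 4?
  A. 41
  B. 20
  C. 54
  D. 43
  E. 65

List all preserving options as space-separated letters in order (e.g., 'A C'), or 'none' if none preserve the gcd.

Answer: B

Derivation:
Old gcd = 4; gcd of others (without N[2]) = 4
New gcd for candidate v: gcd(4, v). Preserves old gcd iff gcd(4, v) = 4.
  Option A: v=41, gcd(4,41)=1 -> changes
  Option B: v=20, gcd(4,20)=4 -> preserves
  Option C: v=54, gcd(4,54)=2 -> changes
  Option D: v=43, gcd(4,43)=1 -> changes
  Option E: v=65, gcd(4,65)=1 -> changes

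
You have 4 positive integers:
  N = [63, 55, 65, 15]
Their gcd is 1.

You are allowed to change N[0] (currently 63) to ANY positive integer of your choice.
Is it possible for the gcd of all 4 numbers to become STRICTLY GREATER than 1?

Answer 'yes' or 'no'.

Answer: yes

Derivation:
Current gcd = 1
gcd of all OTHER numbers (without N[0]=63): gcd([55, 65, 15]) = 5
The new gcd after any change is gcd(5, new_value).
This can be at most 5.
Since 5 > old gcd 1, the gcd CAN increase (e.g., set N[0] = 5).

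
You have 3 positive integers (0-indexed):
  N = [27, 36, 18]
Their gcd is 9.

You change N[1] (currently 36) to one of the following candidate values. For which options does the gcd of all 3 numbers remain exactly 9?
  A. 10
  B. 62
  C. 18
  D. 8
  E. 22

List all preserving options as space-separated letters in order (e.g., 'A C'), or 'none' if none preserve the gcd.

Answer: C

Derivation:
Old gcd = 9; gcd of others (without N[1]) = 9
New gcd for candidate v: gcd(9, v). Preserves old gcd iff gcd(9, v) = 9.
  Option A: v=10, gcd(9,10)=1 -> changes
  Option B: v=62, gcd(9,62)=1 -> changes
  Option C: v=18, gcd(9,18)=9 -> preserves
  Option D: v=8, gcd(9,8)=1 -> changes
  Option E: v=22, gcd(9,22)=1 -> changes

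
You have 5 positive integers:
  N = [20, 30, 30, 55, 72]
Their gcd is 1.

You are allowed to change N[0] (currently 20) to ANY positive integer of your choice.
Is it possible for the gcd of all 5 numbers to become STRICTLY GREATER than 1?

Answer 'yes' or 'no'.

Answer: no

Derivation:
Current gcd = 1
gcd of all OTHER numbers (without N[0]=20): gcd([30, 30, 55, 72]) = 1
The new gcd after any change is gcd(1, new_value).
This can be at most 1.
Since 1 = old gcd 1, the gcd can only stay the same or decrease.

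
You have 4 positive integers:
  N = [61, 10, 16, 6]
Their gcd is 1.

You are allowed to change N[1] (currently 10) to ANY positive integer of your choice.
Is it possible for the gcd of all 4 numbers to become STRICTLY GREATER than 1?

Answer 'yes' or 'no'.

Answer: no

Derivation:
Current gcd = 1
gcd of all OTHER numbers (without N[1]=10): gcd([61, 16, 6]) = 1
The new gcd after any change is gcd(1, new_value).
This can be at most 1.
Since 1 = old gcd 1, the gcd can only stay the same or decrease.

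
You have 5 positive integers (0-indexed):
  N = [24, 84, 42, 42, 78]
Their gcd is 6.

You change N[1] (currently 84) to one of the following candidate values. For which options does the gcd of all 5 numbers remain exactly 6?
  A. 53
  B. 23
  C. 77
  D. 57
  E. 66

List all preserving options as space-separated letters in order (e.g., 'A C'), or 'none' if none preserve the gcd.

Old gcd = 6; gcd of others (without N[1]) = 6
New gcd for candidate v: gcd(6, v). Preserves old gcd iff gcd(6, v) = 6.
  Option A: v=53, gcd(6,53)=1 -> changes
  Option B: v=23, gcd(6,23)=1 -> changes
  Option C: v=77, gcd(6,77)=1 -> changes
  Option D: v=57, gcd(6,57)=3 -> changes
  Option E: v=66, gcd(6,66)=6 -> preserves

Answer: E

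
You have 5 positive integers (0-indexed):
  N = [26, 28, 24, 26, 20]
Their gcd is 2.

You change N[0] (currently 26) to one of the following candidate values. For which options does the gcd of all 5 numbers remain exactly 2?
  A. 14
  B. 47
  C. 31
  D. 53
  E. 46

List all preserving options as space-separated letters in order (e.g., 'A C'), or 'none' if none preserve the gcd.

Old gcd = 2; gcd of others (without N[0]) = 2
New gcd for candidate v: gcd(2, v). Preserves old gcd iff gcd(2, v) = 2.
  Option A: v=14, gcd(2,14)=2 -> preserves
  Option B: v=47, gcd(2,47)=1 -> changes
  Option C: v=31, gcd(2,31)=1 -> changes
  Option D: v=53, gcd(2,53)=1 -> changes
  Option E: v=46, gcd(2,46)=2 -> preserves

Answer: A E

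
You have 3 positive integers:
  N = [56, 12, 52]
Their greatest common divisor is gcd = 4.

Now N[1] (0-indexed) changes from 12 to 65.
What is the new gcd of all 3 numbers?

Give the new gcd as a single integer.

Answer: 1

Derivation:
Numbers: [56, 12, 52], gcd = 4
Change: index 1, 12 -> 65
gcd of the OTHER numbers (without index 1): gcd([56, 52]) = 4
New gcd = gcd(g_others, new_val) = gcd(4, 65) = 1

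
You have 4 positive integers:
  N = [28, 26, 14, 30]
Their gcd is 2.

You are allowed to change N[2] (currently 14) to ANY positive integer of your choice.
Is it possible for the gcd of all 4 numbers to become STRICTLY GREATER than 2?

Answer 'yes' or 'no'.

Answer: no

Derivation:
Current gcd = 2
gcd of all OTHER numbers (without N[2]=14): gcd([28, 26, 30]) = 2
The new gcd after any change is gcd(2, new_value).
This can be at most 2.
Since 2 = old gcd 2, the gcd can only stay the same or decrease.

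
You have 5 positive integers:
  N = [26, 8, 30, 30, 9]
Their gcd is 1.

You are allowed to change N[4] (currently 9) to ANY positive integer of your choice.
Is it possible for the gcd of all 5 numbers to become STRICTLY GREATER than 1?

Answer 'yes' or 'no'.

Current gcd = 1
gcd of all OTHER numbers (without N[4]=9): gcd([26, 8, 30, 30]) = 2
The new gcd after any change is gcd(2, new_value).
This can be at most 2.
Since 2 > old gcd 1, the gcd CAN increase (e.g., set N[4] = 2).

Answer: yes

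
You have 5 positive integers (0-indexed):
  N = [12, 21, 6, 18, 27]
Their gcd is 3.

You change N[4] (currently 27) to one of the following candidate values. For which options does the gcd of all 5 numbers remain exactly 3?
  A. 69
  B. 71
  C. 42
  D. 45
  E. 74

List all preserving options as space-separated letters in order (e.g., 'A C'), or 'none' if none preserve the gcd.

Answer: A C D

Derivation:
Old gcd = 3; gcd of others (without N[4]) = 3
New gcd for candidate v: gcd(3, v). Preserves old gcd iff gcd(3, v) = 3.
  Option A: v=69, gcd(3,69)=3 -> preserves
  Option B: v=71, gcd(3,71)=1 -> changes
  Option C: v=42, gcd(3,42)=3 -> preserves
  Option D: v=45, gcd(3,45)=3 -> preserves
  Option E: v=74, gcd(3,74)=1 -> changes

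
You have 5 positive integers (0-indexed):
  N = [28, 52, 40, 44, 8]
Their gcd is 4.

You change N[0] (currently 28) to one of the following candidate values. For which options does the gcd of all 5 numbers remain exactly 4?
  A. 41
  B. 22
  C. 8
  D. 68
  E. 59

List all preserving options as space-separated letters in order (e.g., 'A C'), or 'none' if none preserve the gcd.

Answer: C D

Derivation:
Old gcd = 4; gcd of others (without N[0]) = 4
New gcd for candidate v: gcd(4, v). Preserves old gcd iff gcd(4, v) = 4.
  Option A: v=41, gcd(4,41)=1 -> changes
  Option B: v=22, gcd(4,22)=2 -> changes
  Option C: v=8, gcd(4,8)=4 -> preserves
  Option D: v=68, gcd(4,68)=4 -> preserves
  Option E: v=59, gcd(4,59)=1 -> changes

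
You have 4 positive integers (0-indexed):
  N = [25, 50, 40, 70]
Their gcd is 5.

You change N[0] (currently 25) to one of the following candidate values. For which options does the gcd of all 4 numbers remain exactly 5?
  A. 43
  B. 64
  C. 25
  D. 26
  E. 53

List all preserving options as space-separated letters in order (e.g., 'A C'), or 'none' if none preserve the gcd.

Old gcd = 5; gcd of others (without N[0]) = 10
New gcd for candidate v: gcd(10, v). Preserves old gcd iff gcd(10, v) = 5.
  Option A: v=43, gcd(10,43)=1 -> changes
  Option B: v=64, gcd(10,64)=2 -> changes
  Option C: v=25, gcd(10,25)=5 -> preserves
  Option D: v=26, gcd(10,26)=2 -> changes
  Option E: v=53, gcd(10,53)=1 -> changes

Answer: C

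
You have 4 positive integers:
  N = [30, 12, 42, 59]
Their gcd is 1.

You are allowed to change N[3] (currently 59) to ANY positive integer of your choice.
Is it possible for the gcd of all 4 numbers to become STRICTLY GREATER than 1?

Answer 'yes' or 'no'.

Current gcd = 1
gcd of all OTHER numbers (without N[3]=59): gcd([30, 12, 42]) = 6
The new gcd after any change is gcd(6, new_value).
This can be at most 6.
Since 6 > old gcd 1, the gcd CAN increase (e.g., set N[3] = 6).

Answer: yes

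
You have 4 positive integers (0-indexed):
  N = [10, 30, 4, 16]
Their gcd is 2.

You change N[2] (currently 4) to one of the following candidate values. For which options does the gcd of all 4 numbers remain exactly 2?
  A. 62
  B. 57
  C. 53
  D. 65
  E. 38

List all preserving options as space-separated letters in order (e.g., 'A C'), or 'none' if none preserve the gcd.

Answer: A E

Derivation:
Old gcd = 2; gcd of others (without N[2]) = 2
New gcd for candidate v: gcd(2, v). Preserves old gcd iff gcd(2, v) = 2.
  Option A: v=62, gcd(2,62)=2 -> preserves
  Option B: v=57, gcd(2,57)=1 -> changes
  Option C: v=53, gcd(2,53)=1 -> changes
  Option D: v=65, gcd(2,65)=1 -> changes
  Option E: v=38, gcd(2,38)=2 -> preserves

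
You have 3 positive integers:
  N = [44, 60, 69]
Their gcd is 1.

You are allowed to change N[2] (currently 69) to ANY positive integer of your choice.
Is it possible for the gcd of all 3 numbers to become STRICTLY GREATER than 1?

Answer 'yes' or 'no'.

Current gcd = 1
gcd of all OTHER numbers (without N[2]=69): gcd([44, 60]) = 4
The new gcd after any change is gcd(4, new_value).
This can be at most 4.
Since 4 > old gcd 1, the gcd CAN increase (e.g., set N[2] = 4).

Answer: yes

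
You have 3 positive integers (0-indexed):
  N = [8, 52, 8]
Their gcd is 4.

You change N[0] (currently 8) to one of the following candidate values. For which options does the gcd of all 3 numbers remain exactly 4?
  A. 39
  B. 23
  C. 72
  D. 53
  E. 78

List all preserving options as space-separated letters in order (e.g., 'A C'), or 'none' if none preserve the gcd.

Answer: C

Derivation:
Old gcd = 4; gcd of others (without N[0]) = 4
New gcd for candidate v: gcd(4, v). Preserves old gcd iff gcd(4, v) = 4.
  Option A: v=39, gcd(4,39)=1 -> changes
  Option B: v=23, gcd(4,23)=1 -> changes
  Option C: v=72, gcd(4,72)=4 -> preserves
  Option D: v=53, gcd(4,53)=1 -> changes
  Option E: v=78, gcd(4,78)=2 -> changes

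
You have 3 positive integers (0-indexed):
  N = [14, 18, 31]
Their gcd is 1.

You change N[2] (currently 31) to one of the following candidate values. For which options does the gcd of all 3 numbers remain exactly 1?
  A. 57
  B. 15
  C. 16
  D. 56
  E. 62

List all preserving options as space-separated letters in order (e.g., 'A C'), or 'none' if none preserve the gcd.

Answer: A B

Derivation:
Old gcd = 1; gcd of others (without N[2]) = 2
New gcd for candidate v: gcd(2, v). Preserves old gcd iff gcd(2, v) = 1.
  Option A: v=57, gcd(2,57)=1 -> preserves
  Option B: v=15, gcd(2,15)=1 -> preserves
  Option C: v=16, gcd(2,16)=2 -> changes
  Option D: v=56, gcd(2,56)=2 -> changes
  Option E: v=62, gcd(2,62)=2 -> changes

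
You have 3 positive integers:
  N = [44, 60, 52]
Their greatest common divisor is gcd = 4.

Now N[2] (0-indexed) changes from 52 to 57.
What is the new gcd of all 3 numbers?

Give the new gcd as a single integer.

Answer: 1

Derivation:
Numbers: [44, 60, 52], gcd = 4
Change: index 2, 52 -> 57
gcd of the OTHER numbers (without index 2): gcd([44, 60]) = 4
New gcd = gcd(g_others, new_val) = gcd(4, 57) = 1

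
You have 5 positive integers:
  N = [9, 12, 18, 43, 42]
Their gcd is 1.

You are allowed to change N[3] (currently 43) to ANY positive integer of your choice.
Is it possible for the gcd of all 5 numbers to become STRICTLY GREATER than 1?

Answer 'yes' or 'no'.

Answer: yes

Derivation:
Current gcd = 1
gcd of all OTHER numbers (without N[3]=43): gcd([9, 12, 18, 42]) = 3
The new gcd after any change is gcd(3, new_value).
This can be at most 3.
Since 3 > old gcd 1, the gcd CAN increase (e.g., set N[3] = 3).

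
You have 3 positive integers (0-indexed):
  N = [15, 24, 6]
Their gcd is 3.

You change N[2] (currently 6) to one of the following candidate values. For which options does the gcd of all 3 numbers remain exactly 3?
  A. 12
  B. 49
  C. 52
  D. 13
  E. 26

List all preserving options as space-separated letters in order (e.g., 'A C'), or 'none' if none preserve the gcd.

Answer: A

Derivation:
Old gcd = 3; gcd of others (without N[2]) = 3
New gcd for candidate v: gcd(3, v). Preserves old gcd iff gcd(3, v) = 3.
  Option A: v=12, gcd(3,12)=3 -> preserves
  Option B: v=49, gcd(3,49)=1 -> changes
  Option C: v=52, gcd(3,52)=1 -> changes
  Option D: v=13, gcd(3,13)=1 -> changes
  Option E: v=26, gcd(3,26)=1 -> changes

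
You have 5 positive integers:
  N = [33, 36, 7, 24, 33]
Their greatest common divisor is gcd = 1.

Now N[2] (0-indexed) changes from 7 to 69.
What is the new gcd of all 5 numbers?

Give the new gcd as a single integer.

Answer: 3

Derivation:
Numbers: [33, 36, 7, 24, 33], gcd = 1
Change: index 2, 7 -> 69
gcd of the OTHER numbers (without index 2): gcd([33, 36, 24, 33]) = 3
New gcd = gcd(g_others, new_val) = gcd(3, 69) = 3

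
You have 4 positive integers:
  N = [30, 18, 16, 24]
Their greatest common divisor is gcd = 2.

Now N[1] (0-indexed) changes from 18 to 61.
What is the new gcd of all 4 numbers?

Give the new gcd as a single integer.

Answer: 1

Derivation:
Numbers: [30, 18, 16, 24], gcd = 2
Change: index 1, 18 -> 61
gcd of the OTHER numbers (without index 1): gcd([30, 16, 24]) = 2
New gcd = gcd(g_others, new_val) = gcd(2, 61) = 1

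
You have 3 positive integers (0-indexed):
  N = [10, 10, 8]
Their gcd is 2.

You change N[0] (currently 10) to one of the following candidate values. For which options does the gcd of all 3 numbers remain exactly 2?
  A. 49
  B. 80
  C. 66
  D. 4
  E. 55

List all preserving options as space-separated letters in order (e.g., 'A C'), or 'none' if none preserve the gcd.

Answer: B C D

Derivation:
Old gcd = 2; gcd of others (without N[0]) = 2
New gcd for candidate v: gcd(2, v). Preserves old gcd iff gcd(2, v) = 2.
  Option A: v=49, gcd(2,49)=1 -> changes
  Option B: v=80, gcd(2,80)=2 -> preserves
  Option C: v=66, gcd(2,66)=2 -> preserves
  Option D: v=4, gcd(2,4)=2 -> preserves
  Option E: v=55, gcd(2,55)=1 -> changes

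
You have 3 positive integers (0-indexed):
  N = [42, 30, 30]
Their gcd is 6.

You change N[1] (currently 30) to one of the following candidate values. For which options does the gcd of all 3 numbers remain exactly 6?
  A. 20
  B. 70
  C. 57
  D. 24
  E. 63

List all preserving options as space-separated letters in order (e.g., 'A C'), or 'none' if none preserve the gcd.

Old gcd = 6; gcd of others (without N[1]) = 6
New gcd for candidate v: gcd(6, v). Preserves old gcd iff gcd(6, v) = 6.
  Option A: v=20, gcd(6,20)=2 -> changes
  Option B: v=70, gcd(6,70)=2 -> changes
  Option C: v=57, gcd(6,57)=3 -> changes
  Option D: v=24, gcd(6,24)=6 -> preserves
  Option E: v=63, gcd(6,63)=3 -> changes

Answer: D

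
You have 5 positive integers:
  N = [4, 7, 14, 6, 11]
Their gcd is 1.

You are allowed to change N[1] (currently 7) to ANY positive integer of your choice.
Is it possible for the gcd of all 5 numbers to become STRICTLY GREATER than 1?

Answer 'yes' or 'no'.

Current gcd = 1
gcd of all OTHER numbers (without N[1]=7): gcd([4, 14, 6, 11]) = 1
The new gcd after any change is gcd(1, new_value).
This can be at most 1.
Since 1 = old gcd 1, the gcd can only stay the same or decrease.

Answer: no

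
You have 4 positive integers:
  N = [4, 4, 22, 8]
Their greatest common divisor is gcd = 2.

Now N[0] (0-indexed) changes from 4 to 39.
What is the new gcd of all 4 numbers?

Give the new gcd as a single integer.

Numbers: [4, 4, 22, 8], gcd = 2
Change: index 0, 4 -> 39
gcd of the OTHER numbers (without index 0): gcd([4, 22, 8]) = 2
New gcd = gcd(g_others, new_val) = gcd(2, 39) = 1

Answer: 1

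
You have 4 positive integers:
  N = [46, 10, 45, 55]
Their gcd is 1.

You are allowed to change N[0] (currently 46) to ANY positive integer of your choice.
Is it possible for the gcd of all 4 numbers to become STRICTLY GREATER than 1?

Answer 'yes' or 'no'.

Current gcd = 1
gcd of all OTHER numbers (without N[0]=46): gcd([10, 45, 55]) = 5
The new gcd after any change is gcd(5, new_value).
This can be at most 5.
Since 5 > old gcd 1, the gcd CAN increase (e.g., set N[0] = 5).

Answer: yes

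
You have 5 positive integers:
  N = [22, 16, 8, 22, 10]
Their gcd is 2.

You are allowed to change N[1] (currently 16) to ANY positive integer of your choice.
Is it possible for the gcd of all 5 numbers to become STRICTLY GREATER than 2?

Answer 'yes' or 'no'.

Current gcd = 2
gcd of all OTHER numbers (without N[1]=16): gcd([22, 8, 22, 10]) = 2
The new gcd after any change is gcd(2, new_value).
This can be at most 2.
Since 2 = old gcd 2, the gcd can only stay the same or decrease.

Answer: no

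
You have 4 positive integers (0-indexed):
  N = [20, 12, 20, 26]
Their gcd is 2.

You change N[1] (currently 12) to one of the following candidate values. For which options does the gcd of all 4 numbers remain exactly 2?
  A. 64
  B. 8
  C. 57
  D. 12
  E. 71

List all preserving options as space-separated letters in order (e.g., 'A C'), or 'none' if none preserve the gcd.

Answer: A B D

Derivation:
Old gcd = 2; gcd of others (without N[1]) = 2
New gcd for candidate v: gcd(2, v). Preserves old gcd iff gcd(2, v) = 2.
  Option A: v=64, gcd(2,64)=2 -> preserves
  Option B: v=8, gcd(2,8)=2 -> preserves
  Option C: v=57, gcd(2,57)=1 -> changes
  Option D: v=12, gcd(2,12)=2 -> preserves
  Option E: v=71, gcd(2,71)=1 -> changes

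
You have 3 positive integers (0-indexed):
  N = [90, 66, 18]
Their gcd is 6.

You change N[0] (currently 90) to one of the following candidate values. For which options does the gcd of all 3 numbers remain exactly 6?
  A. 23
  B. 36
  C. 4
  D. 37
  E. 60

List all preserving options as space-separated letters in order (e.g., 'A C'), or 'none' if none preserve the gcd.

Answer: B E

Derivation:
Old gcd = 6; gcd of others (without N[0]) = 6
New gcd for candidate v: gcd(6, v). Preserves old gcd iff gcd(6, v) = 6.
  Option A: v=23, gcd(6,23)=1 -> changes
  Option B: v=36, gcd(6,36)=6 -> preserves
  Option C: v=4, gcd(6,4)=2 -> changes
  Option D: v=37, gcd(6,37)=1 -> changes
  Option E: v=60, gcd(6,60)=6 -> preserves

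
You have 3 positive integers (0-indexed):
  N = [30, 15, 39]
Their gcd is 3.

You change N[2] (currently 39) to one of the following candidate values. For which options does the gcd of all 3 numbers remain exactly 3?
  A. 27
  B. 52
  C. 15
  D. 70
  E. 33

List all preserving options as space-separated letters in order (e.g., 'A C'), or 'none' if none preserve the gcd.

Old gcd = 3; gcd of others (without N[2]) = 15
New gcd for candidate v: gcd(15, v). Preserves old gcd iff gcd(15, v) = 3.
  Option A: v=27, gcd(15,27)=3 -> preserves
  Option B: v=52, gcd(15,52)=1 -> changes
  Option C: v=15, gcd(15,15)=15 -> changes
  Option D: v=70, gcd(15,70)=5 -> changes
  Option E: v=33, gcd(15,33)=3 -> preserves

Answer: A E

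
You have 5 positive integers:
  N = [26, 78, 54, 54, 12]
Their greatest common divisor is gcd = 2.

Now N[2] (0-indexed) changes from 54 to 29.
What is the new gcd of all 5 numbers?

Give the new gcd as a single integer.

Answer: 1

Derivation:
Numbers: [26, 78, 54, 54, 12], gcd = 2
Change: index 2, 54 -> 29
gcd of the OTHER numbers (without index 2): gcd([26, 78, 54, 12]) = 2
New gcd = gcd(g_others, new_val) = gcd(2, 29) = 1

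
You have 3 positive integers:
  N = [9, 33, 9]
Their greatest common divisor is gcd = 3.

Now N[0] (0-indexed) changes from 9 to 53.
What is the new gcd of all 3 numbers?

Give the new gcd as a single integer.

Answer: 1

Derivation:
Numbers: [9, 33, 9], gcd = 3
Change: index 0, 9 -> 53
gcd of the OTHER numbers (without index 0): gcd([33, 9]) = 3
New gcd = gcd(g_others, new_val) = gcd(3, 53) = 1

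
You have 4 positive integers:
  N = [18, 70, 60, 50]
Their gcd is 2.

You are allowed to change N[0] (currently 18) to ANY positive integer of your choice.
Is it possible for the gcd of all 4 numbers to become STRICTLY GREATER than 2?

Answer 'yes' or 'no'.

Current gcd = 2
gcd of all OTHER numbers (without N[0]=18): gcd([70, 60, 50]) = 10
The new gcd after any change is gcd(10, new_value).
This can be at most 10.
Since 10 > old gcd 2, the gcd CAN increase (e.g., set N[0] = 10).

Answer: yes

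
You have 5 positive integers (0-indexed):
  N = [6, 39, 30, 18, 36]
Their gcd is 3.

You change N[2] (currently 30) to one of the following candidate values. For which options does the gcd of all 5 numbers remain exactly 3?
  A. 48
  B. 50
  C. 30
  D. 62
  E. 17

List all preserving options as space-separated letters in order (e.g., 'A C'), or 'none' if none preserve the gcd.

Answer: A C

Derivation:
Old gcd = 3; gcd of others (without N[2]) = 3
New gcd for candidate v: gcd(3, v). Preserves old gcd iff gcd(3, v) = 3.
  Option A: v=48, gcd(3,48)=3 -> preserves
  Option B: v=50, gcd(3,50)=1 -> changes
  Option C: v=30, gcd(3,30)=3 -> preserves
  Option D: v=62, gcd(3,62)=1 -> changes
  Option E: v=17, gcd(3,17)=1 -> changes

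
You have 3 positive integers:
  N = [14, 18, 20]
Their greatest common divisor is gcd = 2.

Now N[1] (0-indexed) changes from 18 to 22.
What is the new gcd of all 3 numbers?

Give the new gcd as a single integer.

Answer: 2

Derivation:
Numbers: [14, 18, 20], gcd = 2
Change: index 1, 18 -> 22
gcd of the OTHER numbers (without index 1): gcd([14, 20]) = 2
New gcd = gcd(g_others, new_val) = gcd(2, 22) = 2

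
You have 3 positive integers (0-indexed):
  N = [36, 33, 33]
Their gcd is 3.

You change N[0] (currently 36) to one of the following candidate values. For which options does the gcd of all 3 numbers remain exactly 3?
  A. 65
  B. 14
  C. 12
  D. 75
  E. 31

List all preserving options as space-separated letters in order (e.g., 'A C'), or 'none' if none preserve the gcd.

Old gcd = 3; gcd of others (without N[0]) = 33
New gcd for candidate v: gcd(33, v). Preserves old gcd iff gcd(33, v) = 3.
  Option A: v=65, gcd(33,65)=1 -> changes
  Option B: v=14, gcd(33,14)=1 -> changes
  Option C: v=12, gcd(33,12)=3 -> preserves
  Option D: v=75, gcd(33,75)=3 -> preserves
  Option E: v=31, gcd(33,31)=1 -> changes

Answer: C D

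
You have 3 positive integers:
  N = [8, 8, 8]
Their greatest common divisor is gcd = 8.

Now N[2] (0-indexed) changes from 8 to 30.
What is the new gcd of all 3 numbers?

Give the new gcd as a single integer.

Answer: 2

Derivation:
Numbers: [8, 8, 8], gcd = 8
Change: index 2, 8 -> 30
gcd of the OTHER numbers (without index 2): gcd([8, 8]) = 8
New gcd = gcd(g_others, new_val) = gcd(8, 30) = 2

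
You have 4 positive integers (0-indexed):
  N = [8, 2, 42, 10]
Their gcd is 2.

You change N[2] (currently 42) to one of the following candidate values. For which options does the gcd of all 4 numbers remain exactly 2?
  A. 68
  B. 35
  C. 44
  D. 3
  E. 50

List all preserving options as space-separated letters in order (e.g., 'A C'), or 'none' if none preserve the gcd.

Old gcd = 2; gcd of others (without N[2]) = 2
New gcd for candidate v: gcd(2, v). Preserves old gcd iff gcd(2, v) = 2.
  Option A: v=68, gcd(2,68)=2 -> preserves
  Option B: v=35, gcd(2,35)=1 -> changes
  Option C: v=44, gcd(2,44)=2 -> preserves
  Option D: v=3, gcd(2,3)=1 -> changes
  Option E: v=50, gcd(2,50)=2 -> preserves

Answer: A C E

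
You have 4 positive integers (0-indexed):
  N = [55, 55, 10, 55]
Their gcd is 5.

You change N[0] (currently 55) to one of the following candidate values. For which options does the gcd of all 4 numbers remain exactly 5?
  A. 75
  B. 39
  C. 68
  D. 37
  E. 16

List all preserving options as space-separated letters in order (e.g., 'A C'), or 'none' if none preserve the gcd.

Old gcd = 5; gcd of others (without N[0]) = 5
New gcd for candidate v: gcd(5, v). Preserves old gcd iff gcd(5, v) = 5.
  Option A: v=75, gcd(5,75)=5 -> preserves
  Option B: v=39, gcd(5,39)=1 -> changes
  Option C: v=68, gcd(5,68)=1 -> changes
  Option D: v=37, gcd(5,37)=1 -> changes
  Option E: v=16, gcd(5,16)=1 -> changes

Answer: A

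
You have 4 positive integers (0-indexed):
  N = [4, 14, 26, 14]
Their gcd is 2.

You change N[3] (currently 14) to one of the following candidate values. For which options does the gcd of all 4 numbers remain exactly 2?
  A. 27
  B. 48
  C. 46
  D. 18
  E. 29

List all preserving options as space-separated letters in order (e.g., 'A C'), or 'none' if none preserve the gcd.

Answer: B C D

Derivation:
Old gcd = 2; gcd of others (without N[3]) = 2
New gcd for candidate v: gcd(2, v). Preserves old gcd iff gcd(2, v) = 2.
  Option A: v=27, gcd(2,27)=1 -> changes
  Option B: v=48, gcd(2,48)=2 -> preserves
  Option C: v=46, gcd(2,46)=2 -> preserves
  Option D: v=18, gcd(2,18)=2 -> preserves
  Option E: v=29, gcd(2,29)=1 -> changes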